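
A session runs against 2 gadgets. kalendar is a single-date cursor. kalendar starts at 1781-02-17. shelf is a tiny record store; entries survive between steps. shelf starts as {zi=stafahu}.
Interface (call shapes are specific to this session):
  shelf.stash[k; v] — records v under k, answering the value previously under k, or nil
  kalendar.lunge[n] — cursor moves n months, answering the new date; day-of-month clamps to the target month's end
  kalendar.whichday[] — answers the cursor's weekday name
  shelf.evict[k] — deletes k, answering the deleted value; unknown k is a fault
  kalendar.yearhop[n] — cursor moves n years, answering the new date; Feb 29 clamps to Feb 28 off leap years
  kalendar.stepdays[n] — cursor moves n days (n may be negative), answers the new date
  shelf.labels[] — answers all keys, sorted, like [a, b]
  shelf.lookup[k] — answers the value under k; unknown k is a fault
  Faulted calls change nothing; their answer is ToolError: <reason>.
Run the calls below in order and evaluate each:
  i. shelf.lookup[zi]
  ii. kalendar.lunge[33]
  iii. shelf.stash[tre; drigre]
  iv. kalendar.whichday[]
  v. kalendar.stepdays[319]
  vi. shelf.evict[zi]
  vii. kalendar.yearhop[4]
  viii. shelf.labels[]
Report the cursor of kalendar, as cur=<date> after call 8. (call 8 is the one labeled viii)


>> shelf.lookup(k='zi')
<< stafahu
>> kalendar.lunge(n='33')
<< 1783-11-17
>> shelf.stash(k='tre', v='drigre')
<< nil
>> kalendar.whichday()
<< Monday
>> kalendar.stepdays(n='319')
<< 1784-10-01
>> shelf.evict(k='zi')
<< stafahu
>> kalendar.yearhop(n='4')
<< 1788-10-01
>> shelf.labels()
<< [tre]

Answer: cur=1788-10-01


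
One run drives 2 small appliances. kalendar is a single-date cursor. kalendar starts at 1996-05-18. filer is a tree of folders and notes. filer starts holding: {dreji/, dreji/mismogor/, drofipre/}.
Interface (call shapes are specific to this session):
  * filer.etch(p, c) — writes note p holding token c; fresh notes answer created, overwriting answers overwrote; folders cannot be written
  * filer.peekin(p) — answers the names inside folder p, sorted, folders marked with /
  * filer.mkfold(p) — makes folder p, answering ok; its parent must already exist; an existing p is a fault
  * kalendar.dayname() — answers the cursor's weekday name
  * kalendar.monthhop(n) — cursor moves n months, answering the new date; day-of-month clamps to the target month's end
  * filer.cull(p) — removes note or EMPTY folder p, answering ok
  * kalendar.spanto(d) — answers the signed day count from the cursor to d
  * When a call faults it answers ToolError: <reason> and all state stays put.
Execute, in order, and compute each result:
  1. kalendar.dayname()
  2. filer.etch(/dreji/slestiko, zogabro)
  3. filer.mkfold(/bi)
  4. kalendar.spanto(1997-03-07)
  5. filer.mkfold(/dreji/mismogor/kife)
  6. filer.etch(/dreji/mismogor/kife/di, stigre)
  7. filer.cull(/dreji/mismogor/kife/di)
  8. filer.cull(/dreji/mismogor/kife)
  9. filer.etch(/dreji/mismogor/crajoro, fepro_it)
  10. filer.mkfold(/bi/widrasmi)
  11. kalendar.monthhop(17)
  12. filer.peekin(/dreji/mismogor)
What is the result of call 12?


Answer: [crajoro]

Derivation:
CALL dayname[]
RET  Saturday
CALL etch[p='/dreji/slestiko'; c='zogabro']
RET  created
CALL mkfold[p='/bi']
RET  ok
CALL spanto[d='1997-03-07']
RET  293
CALL mkfold[p='/dreji/mismogor/kife']
RET  ok
CALL etch[p='/dreji/mismogor/kife/di'; c='stigre']
RET  created
CALL cull[p='/dreji/mismogor/kife/di']
RET  ok
CALL cull[p='/dreji/mismogor/kife']
RET  ok
CALL etch[p='/dreji/mismogor/crajoro'; c='fepro_it']
RET  created
CALL mkfold[p='/bi/widrasmi']
RET  ok
CALL monthhop[n='17']
RET  1997-10-18
CALL peekin[p='/dreji/mismogor']
RET  [crajoro]


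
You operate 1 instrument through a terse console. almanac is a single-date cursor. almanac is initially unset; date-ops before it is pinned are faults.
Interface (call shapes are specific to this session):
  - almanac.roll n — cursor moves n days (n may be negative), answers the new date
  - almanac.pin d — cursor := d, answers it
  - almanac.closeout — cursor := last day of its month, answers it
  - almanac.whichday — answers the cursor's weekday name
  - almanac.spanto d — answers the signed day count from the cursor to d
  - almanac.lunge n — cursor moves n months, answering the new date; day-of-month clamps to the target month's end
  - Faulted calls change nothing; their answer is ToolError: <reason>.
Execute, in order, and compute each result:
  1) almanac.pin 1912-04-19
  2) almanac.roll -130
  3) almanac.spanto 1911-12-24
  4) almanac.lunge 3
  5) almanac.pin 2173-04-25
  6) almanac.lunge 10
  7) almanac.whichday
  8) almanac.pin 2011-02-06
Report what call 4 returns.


Answer: 1912-03-11

Derivation:
% 1. almanac.pin(d→1912-04-19) => 1912-04-19
% 2. almanac.roll(n→-130) => 1911-12-11
% 3. almanac.spanto(d→1911-12-24) => 13
% 4. almanac.lunge(n→3) => 1912-03-11
% 5. almanac.pin(d→2173-04-25) => 2173-04-25
% 6. almanac.lunge(n→10) => 2174-02-25
% 7. almanac.whichday() => Friday
% 8. almanac.pin(d→2011-02-06) => 2011-02-06


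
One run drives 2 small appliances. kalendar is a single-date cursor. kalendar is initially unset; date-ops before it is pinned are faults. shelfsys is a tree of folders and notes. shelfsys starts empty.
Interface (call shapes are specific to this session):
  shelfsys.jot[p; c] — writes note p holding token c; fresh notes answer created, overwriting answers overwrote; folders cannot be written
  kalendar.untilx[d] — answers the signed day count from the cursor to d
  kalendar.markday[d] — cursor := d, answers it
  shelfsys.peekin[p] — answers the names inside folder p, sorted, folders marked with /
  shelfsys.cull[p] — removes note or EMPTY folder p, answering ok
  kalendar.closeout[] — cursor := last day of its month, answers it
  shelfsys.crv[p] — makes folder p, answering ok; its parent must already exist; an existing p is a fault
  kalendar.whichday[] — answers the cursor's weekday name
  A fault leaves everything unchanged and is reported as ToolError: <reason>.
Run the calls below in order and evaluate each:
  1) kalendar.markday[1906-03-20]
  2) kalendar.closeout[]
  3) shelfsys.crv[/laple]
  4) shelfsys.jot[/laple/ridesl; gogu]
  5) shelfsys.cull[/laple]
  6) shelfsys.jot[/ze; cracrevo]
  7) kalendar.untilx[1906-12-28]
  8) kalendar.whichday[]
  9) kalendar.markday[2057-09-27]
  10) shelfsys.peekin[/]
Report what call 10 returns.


Then kalendar.markday using d=1906-03-20, which returns 1906-03-20.
Invoking kalendar.closeout, yielding 1906-03-31.
I run shelfsys.crv using p=/laple, and get ok.
I invoke shelfsys.jot using p=/laple/ridesl, c=gogu, and see created.
Now I run shelfsys.cull using p=/laple, and see ToolError: not empty.
Using shelfsys.jot using p=/ze, c=cracrevo, — result: created.
Invoking kalendar.untilx using d=1906-12-28, which returns 272.
I call kalendar.whichday, and get Saturday.
Next I call kalendar.markday using d=2057-09-27, → 2057-09-27.
I call shelfsys.peekin using p=/, which returns [laple/, ze].

Answer: [laple/, ze]


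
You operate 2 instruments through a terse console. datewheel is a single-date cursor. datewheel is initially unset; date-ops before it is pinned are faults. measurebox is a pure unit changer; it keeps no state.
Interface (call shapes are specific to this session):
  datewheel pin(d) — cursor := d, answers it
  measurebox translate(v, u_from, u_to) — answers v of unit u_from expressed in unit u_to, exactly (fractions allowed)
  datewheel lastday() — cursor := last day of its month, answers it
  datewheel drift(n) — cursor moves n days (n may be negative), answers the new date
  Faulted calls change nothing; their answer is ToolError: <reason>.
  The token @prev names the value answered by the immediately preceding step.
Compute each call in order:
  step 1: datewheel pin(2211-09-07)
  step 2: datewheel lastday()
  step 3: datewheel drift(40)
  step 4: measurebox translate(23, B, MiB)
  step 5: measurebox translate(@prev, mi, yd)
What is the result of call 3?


Answer: 2211-11-09

Derivation:
I call datewheel pin(d='2211-09-07'): 2211-09-07.
Now I run datewheel lastday, and get 2211-09-30.
I run datewheel drift(n='40'), → 2211-11-09.
I try measurebox translate(v='23', u_from='B', u_to='MiB'), giving 23/1048576.
Then measurebox translate(v='@prev', u_from='mi', u_to='yd'), yielding 1265/32768.


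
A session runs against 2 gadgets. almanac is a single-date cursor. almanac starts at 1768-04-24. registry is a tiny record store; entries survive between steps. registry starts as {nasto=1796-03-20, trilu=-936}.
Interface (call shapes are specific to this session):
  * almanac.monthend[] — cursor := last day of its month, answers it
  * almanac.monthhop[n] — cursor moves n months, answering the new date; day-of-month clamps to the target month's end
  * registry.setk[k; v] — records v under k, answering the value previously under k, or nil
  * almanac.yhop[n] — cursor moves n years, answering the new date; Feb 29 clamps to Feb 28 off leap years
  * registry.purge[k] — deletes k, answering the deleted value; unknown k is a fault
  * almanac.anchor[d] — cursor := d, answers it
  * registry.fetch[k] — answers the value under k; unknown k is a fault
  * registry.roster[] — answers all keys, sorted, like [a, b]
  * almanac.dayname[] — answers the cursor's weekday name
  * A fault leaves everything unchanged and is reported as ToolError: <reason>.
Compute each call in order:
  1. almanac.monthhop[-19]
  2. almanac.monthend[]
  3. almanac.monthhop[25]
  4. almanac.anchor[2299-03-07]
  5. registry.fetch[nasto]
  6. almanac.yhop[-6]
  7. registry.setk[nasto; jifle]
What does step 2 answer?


% almanac.monthhop(n=-19) : 1766-09-24
% almanac.monthend() : 1766-09-30
% almanac.monthhop(n=25) : 1768-10-30
% almanac.anchor(d=2299-03-07) : 2299-03-07
% registry.fetch(k=nasto) : 1796-03-20
% almanac.yhop(n=-6) : 2293-03-07
% registry.setk(k=nasto, v=jifle) : 1796-03-20

Answer: 1766-09-30


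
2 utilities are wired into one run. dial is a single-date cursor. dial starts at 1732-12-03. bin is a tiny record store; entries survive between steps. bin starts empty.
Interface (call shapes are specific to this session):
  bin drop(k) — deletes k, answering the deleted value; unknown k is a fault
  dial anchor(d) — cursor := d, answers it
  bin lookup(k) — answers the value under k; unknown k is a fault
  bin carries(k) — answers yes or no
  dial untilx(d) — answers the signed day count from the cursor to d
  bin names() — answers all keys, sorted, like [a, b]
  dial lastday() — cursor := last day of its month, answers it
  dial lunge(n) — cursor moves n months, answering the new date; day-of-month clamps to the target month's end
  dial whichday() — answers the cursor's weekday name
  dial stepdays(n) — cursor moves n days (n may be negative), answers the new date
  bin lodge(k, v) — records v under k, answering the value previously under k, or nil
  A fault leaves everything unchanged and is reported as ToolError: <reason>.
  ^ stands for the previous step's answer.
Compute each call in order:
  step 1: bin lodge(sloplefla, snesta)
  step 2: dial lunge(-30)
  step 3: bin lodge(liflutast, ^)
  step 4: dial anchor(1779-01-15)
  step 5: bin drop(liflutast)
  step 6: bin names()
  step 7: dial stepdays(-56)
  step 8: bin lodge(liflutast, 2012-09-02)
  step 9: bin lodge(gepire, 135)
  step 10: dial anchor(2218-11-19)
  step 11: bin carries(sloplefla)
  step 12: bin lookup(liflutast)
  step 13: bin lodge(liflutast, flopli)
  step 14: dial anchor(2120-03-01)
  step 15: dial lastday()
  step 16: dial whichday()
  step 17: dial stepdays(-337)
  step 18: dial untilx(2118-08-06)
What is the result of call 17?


Answer: 2119-04-29

Derivation:
·→ bin lodge(k='sloplefla', v='snesta')
·← nil
·→ dial lunge(n='-30')
·← 1730-06-03
·→ bin lodge(k='liflutast', v='^')
·← nil
·→ dial anchor(d='1779-01-15')
·← 1779-01-15
·→ bin drop(k='liflutast')
·← 1730-06-03
·→ bin names()
·← [sloplefla]
·→ dial stepdays(n='-56')
·← 1778-11-20
·→ bin lodge(k='liflutast', v='2012-09-02')
·← nil
·→ bin lodge(k='gepire', v='135')
·← nil
·→ dial anchor(d='2218-11-19')
·← 2218-11-19
·→ bin carries(k='sloplefla')
·← yes
·→ bin lookup(k='liflutast')
·← 2012-09-02
·→ bin lodge(k='liflutast', v='flopli')
·← 2012-09-02
·→ dial anchor(d='2120-03-01')
·← 2120-03-01
·→ dial lastday()
·← 2120-03-31
·→ dial whichday()
·← Sunday
·→ dial stepdays(n='-337')
·← 2119-04-29
·→ dial untilx(d='2118-08-06')
·← -266


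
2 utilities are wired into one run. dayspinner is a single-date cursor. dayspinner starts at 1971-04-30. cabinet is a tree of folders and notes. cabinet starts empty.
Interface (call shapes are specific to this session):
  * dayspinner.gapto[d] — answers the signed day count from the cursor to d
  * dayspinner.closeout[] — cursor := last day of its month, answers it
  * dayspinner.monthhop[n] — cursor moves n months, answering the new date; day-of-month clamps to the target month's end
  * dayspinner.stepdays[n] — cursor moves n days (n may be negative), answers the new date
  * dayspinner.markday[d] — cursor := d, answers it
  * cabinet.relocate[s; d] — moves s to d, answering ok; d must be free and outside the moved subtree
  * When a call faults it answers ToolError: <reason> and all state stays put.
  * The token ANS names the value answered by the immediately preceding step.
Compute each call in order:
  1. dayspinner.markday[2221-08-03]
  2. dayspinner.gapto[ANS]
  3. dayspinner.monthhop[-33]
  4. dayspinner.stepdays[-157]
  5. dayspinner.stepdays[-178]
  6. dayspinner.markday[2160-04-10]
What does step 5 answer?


! 1. markday(d: 2221-08-03) ~> 2221-08-03
! 2. gapto(d: ANS) ~> 0
! 3. monthhop(n: -33) ~> 2218-11-03
! 4. stepdays(n: -157) ~> 2218-05-30
! 5. stepdays(n: -178) ~> 2217-12-03
! 6. markday(d: 2160-04-10) ~> 2160-04-10

Answer: 2217-12-03


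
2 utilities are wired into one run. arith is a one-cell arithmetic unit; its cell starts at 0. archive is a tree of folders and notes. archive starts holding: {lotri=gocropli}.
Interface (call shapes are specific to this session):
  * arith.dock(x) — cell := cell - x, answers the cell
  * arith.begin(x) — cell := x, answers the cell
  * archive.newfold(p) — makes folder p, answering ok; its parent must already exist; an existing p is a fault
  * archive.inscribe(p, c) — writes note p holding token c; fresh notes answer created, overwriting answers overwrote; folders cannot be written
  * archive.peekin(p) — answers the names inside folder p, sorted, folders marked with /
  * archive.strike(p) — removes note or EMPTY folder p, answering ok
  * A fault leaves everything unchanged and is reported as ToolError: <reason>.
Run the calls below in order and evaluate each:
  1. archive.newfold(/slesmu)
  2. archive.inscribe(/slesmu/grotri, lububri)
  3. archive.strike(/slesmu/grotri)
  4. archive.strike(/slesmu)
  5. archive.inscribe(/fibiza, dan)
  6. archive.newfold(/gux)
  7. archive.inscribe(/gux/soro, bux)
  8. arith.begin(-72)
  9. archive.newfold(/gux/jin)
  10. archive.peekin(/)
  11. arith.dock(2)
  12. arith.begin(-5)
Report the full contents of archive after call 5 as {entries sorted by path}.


% archive.newfold p=/slesmu
= ok
% archive.inscribe p=/slesmu/grotri c=lububri
= created
% archive.strike p=/slesmu/grotri
= ok
% archive.strike p=/slesmu
= ok
% archive.inscribe p=/fibiza c=dan
= created
% archive.newfold p=/gux
= ok
% archive.inscribe p=/gux/soro c=bux
= created
% arith.begin x=-72
= -72
% archive.newfold p=/gux/jin
= ok
% archive.peekin p=/
= [fibiza, gux/, lotri]
% arith.dock x=2
= -74
% arith.begin x=-5
= -5

Answer: {fibiza=dan, lotri=gocropli}


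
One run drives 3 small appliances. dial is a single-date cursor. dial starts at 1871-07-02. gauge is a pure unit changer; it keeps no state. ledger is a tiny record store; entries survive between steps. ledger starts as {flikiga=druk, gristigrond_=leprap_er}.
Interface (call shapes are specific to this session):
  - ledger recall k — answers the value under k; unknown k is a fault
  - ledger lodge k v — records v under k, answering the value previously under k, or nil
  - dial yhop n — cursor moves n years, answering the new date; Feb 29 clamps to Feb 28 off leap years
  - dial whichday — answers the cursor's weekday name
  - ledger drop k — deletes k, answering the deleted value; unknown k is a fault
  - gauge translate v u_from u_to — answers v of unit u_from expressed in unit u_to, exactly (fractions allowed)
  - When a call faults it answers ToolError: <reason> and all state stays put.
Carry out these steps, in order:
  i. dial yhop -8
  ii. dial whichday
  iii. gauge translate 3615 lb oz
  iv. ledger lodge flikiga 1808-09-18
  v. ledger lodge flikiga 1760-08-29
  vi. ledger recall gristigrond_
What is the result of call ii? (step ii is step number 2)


Answer: Thursday

Derivation:
// dial yhop(-8) : 1863-07-02
// dial whichday() : Thursday
// gauge translate(3615, lb, oz) : 57840
// ledger lodge(flikiga, 1808-09-18) : druk
// ledger lodge(flikiga, 1760-08-29) : 1808-09-18
// ledger recall(gristigrond_) : leprap_er


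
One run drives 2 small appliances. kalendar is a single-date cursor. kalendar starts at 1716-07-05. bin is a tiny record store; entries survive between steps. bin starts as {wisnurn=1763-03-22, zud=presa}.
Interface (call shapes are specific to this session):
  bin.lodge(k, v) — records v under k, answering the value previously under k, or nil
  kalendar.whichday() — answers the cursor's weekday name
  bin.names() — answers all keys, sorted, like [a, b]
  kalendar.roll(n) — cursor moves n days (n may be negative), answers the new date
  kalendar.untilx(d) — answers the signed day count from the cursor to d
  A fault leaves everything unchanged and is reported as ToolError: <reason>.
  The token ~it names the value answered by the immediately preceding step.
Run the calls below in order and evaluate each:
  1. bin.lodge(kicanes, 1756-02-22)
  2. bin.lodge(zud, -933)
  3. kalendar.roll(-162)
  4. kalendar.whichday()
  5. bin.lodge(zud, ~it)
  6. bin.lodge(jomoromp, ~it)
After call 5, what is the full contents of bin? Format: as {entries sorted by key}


Answer: {kicanes=1756-02-22, wisnurn=1763-03-22, zud=Saturday}

Derivation:
>>> bin.lodge k→kicanes v→1756-02-22
:: nil
>>> bin.lodge k→zud v→-933
:: presa
>>> kalendar.roll n→-162
:: 1716-01-25
>>> kalendar.whichday
:: Saturday
>>> bin.lodge k→zud v→~it
:: -933
>>> bin.lodge k→jomoromp v→~it
:: nil


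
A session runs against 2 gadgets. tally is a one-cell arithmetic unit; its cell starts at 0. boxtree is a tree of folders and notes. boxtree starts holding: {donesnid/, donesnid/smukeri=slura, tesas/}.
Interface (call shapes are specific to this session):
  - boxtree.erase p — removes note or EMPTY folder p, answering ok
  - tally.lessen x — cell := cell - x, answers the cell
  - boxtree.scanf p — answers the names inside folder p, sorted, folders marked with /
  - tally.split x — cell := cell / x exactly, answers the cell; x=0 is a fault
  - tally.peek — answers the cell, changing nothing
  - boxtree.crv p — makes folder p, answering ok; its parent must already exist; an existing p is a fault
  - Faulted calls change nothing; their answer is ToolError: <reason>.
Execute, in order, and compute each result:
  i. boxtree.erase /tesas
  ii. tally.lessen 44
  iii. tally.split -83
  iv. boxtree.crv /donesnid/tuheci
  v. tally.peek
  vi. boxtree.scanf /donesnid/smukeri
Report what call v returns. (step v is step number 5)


I run boxtree.erase with p: /tesas, yielding ok.
Calling tally.lessen with x: 44, and get -44.
I try tally.split with x: -83, → 44/83.
I use boxtree.crv with p: /donesnid/tuheci: ok.
I try tally.peek(): 44/83.
Calling boxtree.scanf with p: /donesnid/smukeri: ToolError: not a directory.

Answer: 44/83


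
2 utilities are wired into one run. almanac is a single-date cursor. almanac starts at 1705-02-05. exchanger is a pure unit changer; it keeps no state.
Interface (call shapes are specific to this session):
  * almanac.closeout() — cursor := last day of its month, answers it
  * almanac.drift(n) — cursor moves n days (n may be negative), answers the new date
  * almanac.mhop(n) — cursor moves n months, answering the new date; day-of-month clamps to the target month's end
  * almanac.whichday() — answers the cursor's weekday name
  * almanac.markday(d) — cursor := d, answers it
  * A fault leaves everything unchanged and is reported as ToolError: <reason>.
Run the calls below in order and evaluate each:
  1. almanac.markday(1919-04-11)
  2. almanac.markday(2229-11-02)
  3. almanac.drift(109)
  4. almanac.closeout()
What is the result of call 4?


! 1. almanac.markday(d='1919-04-11') : 1919-04-11
! 2. almanac.markday(d='2229-11-02') : 2229-11-02
! 3. almanac.drift(n='109') : 2230-02-19
! 4. almanac.closeout() : 2230-02-28

Answer: 2230-02-28


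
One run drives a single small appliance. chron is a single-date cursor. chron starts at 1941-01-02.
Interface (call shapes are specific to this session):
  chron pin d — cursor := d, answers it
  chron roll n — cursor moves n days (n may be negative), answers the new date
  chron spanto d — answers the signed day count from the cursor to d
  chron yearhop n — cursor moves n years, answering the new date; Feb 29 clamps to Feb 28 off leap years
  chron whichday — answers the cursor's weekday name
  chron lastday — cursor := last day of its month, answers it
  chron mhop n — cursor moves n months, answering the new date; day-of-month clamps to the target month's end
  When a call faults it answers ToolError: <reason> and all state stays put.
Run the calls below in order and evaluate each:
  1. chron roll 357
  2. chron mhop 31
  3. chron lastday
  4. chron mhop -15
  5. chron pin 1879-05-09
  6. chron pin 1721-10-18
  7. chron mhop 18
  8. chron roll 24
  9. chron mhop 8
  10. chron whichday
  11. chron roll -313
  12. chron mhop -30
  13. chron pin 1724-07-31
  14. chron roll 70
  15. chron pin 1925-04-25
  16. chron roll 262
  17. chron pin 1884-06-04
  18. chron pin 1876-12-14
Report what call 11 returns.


Answer: 1723-03-05

Derivation:
→ chron roll(357)
← 1941-12-25
→ chron mhop(31)
← 1944-07-25
→ chron lastday()
← 1944-07-31
→ chron mhop(-15)
← 1943-04-30
→ chron pin(1879-05-09)
← 1879-05-09
→ chron pin(1721-10-18)
← 1721-10-18
→ chron mhop(18)
← 1723-04-18
→ chron roll(24)
← 1723-05-12
→ chron mhop(8)
← 1724-01-12
→ chron whichday()
← Wednesday
→ chron roll(-313)
← 1723-03-05
→ chron mhop(-30)
← 1720-09-05
→ chron pin(1724-07-31)
← 1724-07-31
→ chron roll(70)
← 1724-10-09
→ chron pin(1925-04-25)
← 1925-04-25
→ chron roll(262)
← 1926-01-12
→ chron pin(1884-06-04)
← 1884-06-04
→ chron pin(1876-12-14)
← 1876-12-14


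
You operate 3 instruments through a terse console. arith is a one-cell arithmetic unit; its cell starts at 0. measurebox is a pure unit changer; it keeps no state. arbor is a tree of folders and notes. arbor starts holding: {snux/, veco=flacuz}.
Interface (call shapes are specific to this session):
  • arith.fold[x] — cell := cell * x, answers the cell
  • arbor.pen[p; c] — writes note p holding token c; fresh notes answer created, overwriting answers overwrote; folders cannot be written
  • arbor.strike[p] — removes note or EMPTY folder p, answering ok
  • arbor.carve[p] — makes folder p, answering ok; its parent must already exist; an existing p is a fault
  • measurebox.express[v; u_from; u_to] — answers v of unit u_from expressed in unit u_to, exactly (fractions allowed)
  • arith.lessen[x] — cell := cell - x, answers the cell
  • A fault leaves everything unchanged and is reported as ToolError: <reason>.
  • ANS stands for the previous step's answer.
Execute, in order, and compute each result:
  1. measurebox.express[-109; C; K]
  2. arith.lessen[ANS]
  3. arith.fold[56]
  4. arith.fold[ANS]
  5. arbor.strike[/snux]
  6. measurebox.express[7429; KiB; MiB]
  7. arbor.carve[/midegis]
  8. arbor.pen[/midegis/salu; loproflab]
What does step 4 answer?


Answer: 2112505444/25

Derivation:
CALL express[v→-109; u_from→C; u_to→K]
RET  3283/20
CALL lessen[x→ANS]
RET  -3283/20
CALL fold[x→56]
RET  -45962/5
CALL fold[x→ANS]
RET  2112505444/25
CALL strike[p→/snux]
RET  ok
CALL express[v→7429; u_from→KiB; u_to→MiB]
RET  7429/1024
CALL carve[p→/midegis]
RET  ok
CALL pen[p→/midegis/salu; c→loproflab]
RET  created


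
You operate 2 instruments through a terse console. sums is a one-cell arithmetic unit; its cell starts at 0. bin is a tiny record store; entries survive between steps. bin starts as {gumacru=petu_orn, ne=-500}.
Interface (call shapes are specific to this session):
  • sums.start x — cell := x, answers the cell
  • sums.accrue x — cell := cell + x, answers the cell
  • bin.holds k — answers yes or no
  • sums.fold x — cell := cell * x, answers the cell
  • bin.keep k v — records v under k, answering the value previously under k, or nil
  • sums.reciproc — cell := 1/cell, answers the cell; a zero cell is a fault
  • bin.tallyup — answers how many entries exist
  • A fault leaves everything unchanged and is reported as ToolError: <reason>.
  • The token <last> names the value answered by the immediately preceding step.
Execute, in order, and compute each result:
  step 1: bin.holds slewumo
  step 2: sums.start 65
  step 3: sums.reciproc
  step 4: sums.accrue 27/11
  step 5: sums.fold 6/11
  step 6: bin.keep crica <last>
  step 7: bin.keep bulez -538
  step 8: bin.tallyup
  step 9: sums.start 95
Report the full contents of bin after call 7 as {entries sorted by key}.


;; 1. bin.holds(slewumo) -> no
;; 2. sums.start(65) -> 65
;; 3. sums.reciproc() -> 1/65
;; 4. sums.accrue(27/11) -> 1766/715
;; 5. sums.fold(6/11) -> 10596/7865
;; 6. bin.keep(crica, <last>) -> nil
;; 7. bin.keep(bulez, -538) -> nil
;; 8. bin.tallyup() -> 4
;; 9. sums.start(95) -> 95

Answer: {bulez=-538, crica=10596/7865, gumacru=petu_orn, ne=-500}


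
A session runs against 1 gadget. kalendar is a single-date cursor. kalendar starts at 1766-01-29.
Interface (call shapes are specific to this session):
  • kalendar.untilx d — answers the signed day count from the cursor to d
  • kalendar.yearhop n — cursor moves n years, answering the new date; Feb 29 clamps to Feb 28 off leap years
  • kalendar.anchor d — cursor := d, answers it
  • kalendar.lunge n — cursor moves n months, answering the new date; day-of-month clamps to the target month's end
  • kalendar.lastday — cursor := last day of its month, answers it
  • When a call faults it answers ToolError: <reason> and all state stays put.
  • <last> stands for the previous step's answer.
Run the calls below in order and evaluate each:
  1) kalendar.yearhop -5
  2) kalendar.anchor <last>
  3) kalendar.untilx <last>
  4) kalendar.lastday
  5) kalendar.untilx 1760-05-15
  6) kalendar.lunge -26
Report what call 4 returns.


;; 1. kalendar.yearhop(n=-5) == 1761-01-29
;; 2. kalendar.anchor(d=<last>) == 1761-01-29
;; 3. kalendar.untilx(d=<last>) == 0
;; 4. kalendar.lastday() == 1761-01-31
;; 5. kalendar.untilx(d=1760-05-15) == -261
;; 6. kalendar.lunge(n=-26) == 1758-11-30

Answer: 1761-01-31


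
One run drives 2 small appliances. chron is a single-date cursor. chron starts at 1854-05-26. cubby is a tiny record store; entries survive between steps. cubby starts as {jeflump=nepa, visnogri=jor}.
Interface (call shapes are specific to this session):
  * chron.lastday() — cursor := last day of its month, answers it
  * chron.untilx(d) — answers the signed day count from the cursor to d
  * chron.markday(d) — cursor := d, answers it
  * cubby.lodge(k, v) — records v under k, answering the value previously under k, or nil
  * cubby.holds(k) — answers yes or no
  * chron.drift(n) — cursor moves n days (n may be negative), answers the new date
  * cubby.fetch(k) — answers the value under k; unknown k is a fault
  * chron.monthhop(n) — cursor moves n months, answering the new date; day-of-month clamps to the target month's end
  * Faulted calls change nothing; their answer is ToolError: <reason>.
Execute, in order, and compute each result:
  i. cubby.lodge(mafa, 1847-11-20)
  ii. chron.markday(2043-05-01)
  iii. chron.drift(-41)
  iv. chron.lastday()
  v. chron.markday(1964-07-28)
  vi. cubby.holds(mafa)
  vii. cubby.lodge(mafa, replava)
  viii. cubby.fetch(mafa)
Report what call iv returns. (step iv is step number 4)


! lodge(mafa, 1847-11-20) => nil
! markday(2043-05-01) => 2043-05-01
! drift(-41) => 2043-03-21
! lastday() => 2043-03-31
! markday(1964-07-28) => 1964-07-28
! holds(mafa) => yes
! lodge(mafa, replava) => 1847-11-20
! fetch(mafa) => replava

Answer: 2043-03-31


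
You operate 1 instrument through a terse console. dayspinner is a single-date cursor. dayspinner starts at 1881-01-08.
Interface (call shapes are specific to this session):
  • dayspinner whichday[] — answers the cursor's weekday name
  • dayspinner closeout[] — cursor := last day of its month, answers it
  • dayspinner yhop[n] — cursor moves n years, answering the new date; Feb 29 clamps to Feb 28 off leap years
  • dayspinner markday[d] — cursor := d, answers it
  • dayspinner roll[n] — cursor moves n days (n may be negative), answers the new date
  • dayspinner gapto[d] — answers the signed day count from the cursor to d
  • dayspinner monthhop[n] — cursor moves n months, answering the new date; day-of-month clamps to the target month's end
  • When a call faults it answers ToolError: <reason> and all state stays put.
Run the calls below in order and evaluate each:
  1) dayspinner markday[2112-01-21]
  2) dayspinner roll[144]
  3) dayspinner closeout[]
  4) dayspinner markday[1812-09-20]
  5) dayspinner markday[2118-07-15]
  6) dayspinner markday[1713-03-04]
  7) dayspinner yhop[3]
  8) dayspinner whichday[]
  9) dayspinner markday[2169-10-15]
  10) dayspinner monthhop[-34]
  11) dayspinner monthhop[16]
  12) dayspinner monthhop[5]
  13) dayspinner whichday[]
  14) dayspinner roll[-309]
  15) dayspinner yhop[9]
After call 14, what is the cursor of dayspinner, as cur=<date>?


Next I call dayspinner markday(d→2112-01-21), yielding 2112-01-21.
I run dayspinner roll(n→144), giving 2112-06-13.
Next I call dayspinner closeout(), and get 2112-06-30.
Calling dayspinner markday(d→1812-09-20), and see 1812-09-20.
I invoke dayspinner markday(d→2118-07-15), → 2118-07-15.
Then dayspinner markday(d→1713-03-04): 1713-03-04.
I try dayspinner yhop(n→3), — result: 1716-03-04.
Invoking dayspinner whichday, and see Wednesday.
Now I run dayspinner markday(d→2169-10-15), and get 2169-10-15.
I invoke dayspinner monthhop(n→-34), — result: 2166-12-15.
Then dayspinner monthhop(n→16), and see 2168-04-15.
Next I call dayspinner monthhop(n→5), → 2168-09-15.
I try dayspinner whichday(), and see Thursday.
Then dayspinner roll(n→-309), yielding 2167-11-11.
Now I run dayspinner yhop(n→9), and get 2176-11-11.

Answer: cur=2167-11-11


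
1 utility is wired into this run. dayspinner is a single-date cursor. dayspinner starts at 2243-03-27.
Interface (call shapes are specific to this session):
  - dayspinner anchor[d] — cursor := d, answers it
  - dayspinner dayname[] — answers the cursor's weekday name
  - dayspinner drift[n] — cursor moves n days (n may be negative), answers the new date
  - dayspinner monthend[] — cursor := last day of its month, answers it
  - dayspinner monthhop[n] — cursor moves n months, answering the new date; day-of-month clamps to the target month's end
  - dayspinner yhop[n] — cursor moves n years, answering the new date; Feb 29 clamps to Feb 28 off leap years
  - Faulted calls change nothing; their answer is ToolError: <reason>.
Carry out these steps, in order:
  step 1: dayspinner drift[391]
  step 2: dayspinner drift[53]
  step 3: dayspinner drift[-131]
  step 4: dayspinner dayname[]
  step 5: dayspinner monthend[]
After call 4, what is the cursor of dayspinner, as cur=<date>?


I try dayspinner drift passing 391, and observe 2244-04-21.
I call dayspinner drift passing 53, — result: 2244-06-13.
I run dayspinner drift passing -131, — result: 2244-02-03.
I try dayspinner dayname(): Saturday.
I use dayspinner monthend(), and observe 2244-02-29.

Answer: cur=2244-02-03


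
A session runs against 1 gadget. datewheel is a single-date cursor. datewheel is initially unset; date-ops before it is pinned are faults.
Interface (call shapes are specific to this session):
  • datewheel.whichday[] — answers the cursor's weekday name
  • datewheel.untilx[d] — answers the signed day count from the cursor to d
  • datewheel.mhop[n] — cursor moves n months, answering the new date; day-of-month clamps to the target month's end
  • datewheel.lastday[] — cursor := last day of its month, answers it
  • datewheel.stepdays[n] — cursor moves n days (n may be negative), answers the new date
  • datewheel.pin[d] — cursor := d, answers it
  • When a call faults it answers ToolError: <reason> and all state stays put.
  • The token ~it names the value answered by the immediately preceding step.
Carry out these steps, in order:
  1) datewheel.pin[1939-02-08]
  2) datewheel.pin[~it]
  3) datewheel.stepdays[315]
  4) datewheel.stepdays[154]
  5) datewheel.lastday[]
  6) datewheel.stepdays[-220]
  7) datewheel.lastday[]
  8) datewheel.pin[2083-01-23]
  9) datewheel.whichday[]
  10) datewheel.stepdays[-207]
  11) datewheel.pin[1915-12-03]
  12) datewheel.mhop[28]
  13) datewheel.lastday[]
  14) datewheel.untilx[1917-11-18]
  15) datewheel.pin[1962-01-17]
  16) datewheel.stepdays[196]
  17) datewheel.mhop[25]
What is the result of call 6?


I use pin with d='1939-02-08', giving 1939-02-08.
I call pin with d='~it', and get 1939-02-08.
I call stepdays with n='315', and get 1939-12-20.
I call stepdays with n='154', yielding 1940-05-22.
I try lastday, giving 1940-05-31.
Then stepdays with n='-220', and get 1939-10-24.
Next I call lastday, — result: 1939-10-31.
Then pin with d='2083-01-23', and see 2083-01-23.
Then whichday(), giving Saturday.
I run stepdays with n='-207', and get 2082-06-30.
I use pin with d='1915-12-03': 1915-12-03.
Calling mhop with n='28', which returns 1918-04-03.
I invoke lastday(), → 1918-04-30.
I try untilx with d='1917-11-18', yielding -163.
I run pin with d='1962-01-17', which returns 1962-01-17.
I call stepdays with n='196', and get 1962-08-01.
Calling mhop with n='25', yielding 1964-09-01.

Answer: 1939-10-24


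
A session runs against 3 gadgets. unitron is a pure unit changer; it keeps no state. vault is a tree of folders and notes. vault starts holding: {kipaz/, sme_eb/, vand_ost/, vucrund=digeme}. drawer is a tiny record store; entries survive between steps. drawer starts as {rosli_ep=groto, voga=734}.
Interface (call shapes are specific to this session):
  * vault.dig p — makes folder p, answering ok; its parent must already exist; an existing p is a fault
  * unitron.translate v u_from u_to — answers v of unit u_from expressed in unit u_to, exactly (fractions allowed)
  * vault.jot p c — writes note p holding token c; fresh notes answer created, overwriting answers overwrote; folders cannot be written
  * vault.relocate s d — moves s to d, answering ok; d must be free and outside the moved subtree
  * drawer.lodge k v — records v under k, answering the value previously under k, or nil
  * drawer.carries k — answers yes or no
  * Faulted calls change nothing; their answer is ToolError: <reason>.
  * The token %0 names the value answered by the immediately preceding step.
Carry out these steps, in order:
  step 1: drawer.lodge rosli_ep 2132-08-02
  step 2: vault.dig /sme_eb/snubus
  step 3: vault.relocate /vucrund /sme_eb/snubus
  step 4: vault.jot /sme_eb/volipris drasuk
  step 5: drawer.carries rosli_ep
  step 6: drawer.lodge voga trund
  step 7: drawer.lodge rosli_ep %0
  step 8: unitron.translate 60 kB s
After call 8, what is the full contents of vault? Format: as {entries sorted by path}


Answer: {kipaz/, sme_eb/, sme_eb/snubus/, sme_eb/volipris=drasuk, vand_ost/, vucrund=digeme}

Derivation:
Now I run drawer.lodge(k→rosli_ep, v→2132-08-02), and get groto.
Using vault.dig(p→/sme_eb/snubus), giving ok.
I try vault.relocate(s→/vucrund, d→/sme_eb/snubus), giving ToolError: exists.
Calling vault.jot(p→/sme_eb/volipris, c→drasuk), giving created.
I use drawer.carries(k→rosli_ep), and get yes.
I run drawer.lodge(k→voga, v→trund), and see 734.
I try drawer.lodge(k→rosli_ep, v→%0), which returns 2132-08-02.
I run unitron.translate(v→60, u_from→kB, u_to→s), yielding ToolError: incompatible units.


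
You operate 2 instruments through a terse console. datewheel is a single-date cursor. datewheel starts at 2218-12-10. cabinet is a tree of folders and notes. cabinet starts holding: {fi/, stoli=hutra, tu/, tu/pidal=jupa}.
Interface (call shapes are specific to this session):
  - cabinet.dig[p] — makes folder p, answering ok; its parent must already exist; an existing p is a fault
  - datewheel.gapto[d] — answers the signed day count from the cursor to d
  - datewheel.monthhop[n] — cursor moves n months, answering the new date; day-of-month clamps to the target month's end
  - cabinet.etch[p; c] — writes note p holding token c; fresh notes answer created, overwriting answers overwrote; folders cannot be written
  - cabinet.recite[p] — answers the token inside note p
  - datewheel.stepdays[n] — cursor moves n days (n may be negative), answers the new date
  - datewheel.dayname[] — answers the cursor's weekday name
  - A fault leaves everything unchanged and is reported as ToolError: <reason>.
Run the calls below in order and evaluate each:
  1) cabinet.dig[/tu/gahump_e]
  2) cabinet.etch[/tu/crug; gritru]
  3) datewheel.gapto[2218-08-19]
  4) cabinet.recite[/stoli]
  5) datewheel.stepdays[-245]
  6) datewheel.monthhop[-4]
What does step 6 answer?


-> cabinet.dig(p: /tu/gahump_e)
<- ok
-> cabinet.etch(p: /tu/crug, c: gritru)
<- created
-> datewheel.gapto(d: 2218-08-19)
<- -113
-> cabinet.recite(p: /stoli)
<- hutra
-> datewheel.stepdays(n: -245)
<- 2218-04-09
-> datewheel.monthhop(n: -4)
<- 2217-12-09

Answer: 2217-12-09


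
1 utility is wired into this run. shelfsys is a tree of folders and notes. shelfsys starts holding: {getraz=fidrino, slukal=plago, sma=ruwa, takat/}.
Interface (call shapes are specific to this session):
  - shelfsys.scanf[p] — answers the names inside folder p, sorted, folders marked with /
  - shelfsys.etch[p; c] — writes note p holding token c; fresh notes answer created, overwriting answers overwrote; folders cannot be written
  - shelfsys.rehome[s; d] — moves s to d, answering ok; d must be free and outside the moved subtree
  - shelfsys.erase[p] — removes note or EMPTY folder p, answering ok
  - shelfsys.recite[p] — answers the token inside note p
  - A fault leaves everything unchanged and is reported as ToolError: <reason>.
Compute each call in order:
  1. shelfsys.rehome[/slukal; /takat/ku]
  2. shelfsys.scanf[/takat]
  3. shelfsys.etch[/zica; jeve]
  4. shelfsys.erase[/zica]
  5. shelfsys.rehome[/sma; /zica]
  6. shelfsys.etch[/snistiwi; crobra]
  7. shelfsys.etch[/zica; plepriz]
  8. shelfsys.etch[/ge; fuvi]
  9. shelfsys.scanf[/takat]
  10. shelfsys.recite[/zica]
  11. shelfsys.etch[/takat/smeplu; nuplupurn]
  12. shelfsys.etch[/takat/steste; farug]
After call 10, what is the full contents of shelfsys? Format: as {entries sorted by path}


Answer: {ge=fuvi, getraz=fidrino, snistiwi=crobra, takat/, takat/ku=plago, zica=plepriz}

Derivation:
Calling shelfsys.rehome on /slukal, /takat/ku, → ok.
I try shelfsys.scanf on /takat, giving [ku].
Then shelfsys.etch on /zica, jeve, giving created.
Calling shelfsys.erase on /zica, and observe ok.
I run shelfsys.rehome on /sma, /zica: ok.
Next I call shelfsys.etch on /snistiwi, crobra, and see created.
I run shelfsys.etch on /zica, plepriz, — result: overwrote.
I invoke shelfsys.etch on /ge, fuvi, which returns created.
I invoke shelfsys.scanf on /takat, → [ku].
I invoke shelfsys.recite on /zica, and get plepriz.
Invoking shelfsys.etch on /takat/smeplu, nuplupurn, yielding created.
Using shelfsys.etch on /takat/steste, farug, and see created.
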